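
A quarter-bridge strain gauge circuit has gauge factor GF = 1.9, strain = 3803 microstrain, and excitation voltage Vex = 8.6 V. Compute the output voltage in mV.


Quarter bridge output: Vout = (GF * epsilon * Vex) / 4.
Vout = (1.9 * 3803e-6 * 8.6) / 4
Vout = 0.06214102 / 4 V
Vout = 0.01553525 V = 15.5353 mV

15.5353 mV


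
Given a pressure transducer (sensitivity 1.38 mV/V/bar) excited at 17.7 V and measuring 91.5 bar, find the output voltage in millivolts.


Output = sensitivity * Vex * P.
Vout = 1.38 * 17.7 * 91.5
Vout = 24.426 * 91.5
Vout = 2234.98 mV

2234.98 mV


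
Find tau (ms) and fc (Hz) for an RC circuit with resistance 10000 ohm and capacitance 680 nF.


Time constant: tau = R * C.
tau = 10000 * 6.80e-07 = 0.0068 s
tau = 6.8 ms
Cutoff frequency: fc = 1 / (2*pi*R*C).
fc = 1 / (2*pi*0.0068) = 23.41 Hz

tau = 6.8 ms, fc = 23.41 Hz


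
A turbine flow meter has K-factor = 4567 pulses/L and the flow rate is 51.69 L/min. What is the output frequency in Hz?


Frequency = K * Q / 60 (converting L/min to L/s).
f = 4567 * 51.69 / 60
f = 236068.23 / 60
f = 3934.47 Hz

3934.47 Hz


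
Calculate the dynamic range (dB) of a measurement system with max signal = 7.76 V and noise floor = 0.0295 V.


Dynamic range = 20 * log10(Vmax / Vnoise).
DR = 20 * log10(7.76 / 0.0295)
DR = 20 * log10(263.05)
DR = 48.4 dB

48.4 dB


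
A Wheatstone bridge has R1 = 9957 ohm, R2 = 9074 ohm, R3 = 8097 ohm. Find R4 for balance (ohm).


At balance: R1*R4 = R2*R3, so R4 = R2*R3/R1.
R4 = 9074 * 8097 / 9957
R4 = 73472178 / 9957
R4 = 7378.95 ohm

7378.95 ohm


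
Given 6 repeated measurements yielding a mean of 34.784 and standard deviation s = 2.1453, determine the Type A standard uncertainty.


The standard uncertainty for Type A evaluation is u = s / sqrt(n).
u = 2.1453 / sqrt(6)
u = 2.1453 / 2.4495
u = 0.8758

0.8758


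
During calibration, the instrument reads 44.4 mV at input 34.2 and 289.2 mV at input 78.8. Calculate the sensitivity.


Sensitivity = (y2 - y1) / (x2 - x1).
S = (289.2 - 44.4) / (78.8 - 34.2)
S = 244.8 / 44.6
S = 5.4888 mV/unit

5.4888 mV/unit


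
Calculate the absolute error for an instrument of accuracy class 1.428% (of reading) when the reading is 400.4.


Absolute error = (accuracy% / 100) * reading.
Error = (1.428 / 100) * 400.4
Error = 0.01428 * 400.4
Error = 5.7177

5.7177


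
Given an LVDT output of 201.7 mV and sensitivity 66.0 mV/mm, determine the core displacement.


Displacement = Vout / sensitivity.
d = 201.7 / 66.0
d = 3.056 mm

3.056 mm


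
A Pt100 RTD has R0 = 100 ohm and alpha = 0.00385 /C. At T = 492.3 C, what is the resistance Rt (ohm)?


The RTD equation: Rt = R0 * (1 + alpha * T).
Rt = 100 * (1 + 0.00385 * 492.3)
Rt = 100 * (1 + 1.895355)
Rt = 100 * 2.895355
Rt = 289.536 ohm

289.536 ohm


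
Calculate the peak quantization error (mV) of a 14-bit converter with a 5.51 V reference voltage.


The maximum quantization error is +/- LSB/2.
LSB = Vref / 2^n = 5.51 / 16384 = 0.0003363 V
Max error = LSB / 2 = 0.0003363 / 2 = 0.00016815 V
Max error = 0.1682 mV

0.1682 mV


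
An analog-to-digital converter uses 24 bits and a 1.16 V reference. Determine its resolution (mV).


The resolution (LSB) of an ADC is Vref / 2^n.
LSB = 1.16 / 2^24
LSB = 1.16 / 16777216
LSB = 7e-08 V = 6.914e-05 mV

6.914e-05 mV


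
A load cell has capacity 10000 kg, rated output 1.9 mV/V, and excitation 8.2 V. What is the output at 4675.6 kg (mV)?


Vout = rated_output * Vex * (load / capacity).
Vout = 1.9 * 8.2 * (4675.6 / 10000)
Vout = 1.9 * 8.2 * 0.46756
Vout = 7.285 mV

7.285 mV


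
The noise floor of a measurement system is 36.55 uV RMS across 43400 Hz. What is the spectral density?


Noise spectral density = Vrms / sqrt(BW).
NSD = 36.55 / sqrt(43400)
NSD = 36.55 / 208.3267
NSD = 0.1754 uV/sqrt(Hz)

0.1754 uV/sqrt(Hz)


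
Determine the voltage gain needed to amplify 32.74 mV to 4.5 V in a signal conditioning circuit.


Gain = Vout / Vin (converting to same units).
G = 4.5 V / 32.74 mV
G = 4500.0 mV / 32.74 mV
G = 137.45

137.45


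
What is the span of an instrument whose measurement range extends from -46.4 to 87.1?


Span = upper range - lower range.
Span = 87.1 - (-46.4)
Span = 133.5

133.5


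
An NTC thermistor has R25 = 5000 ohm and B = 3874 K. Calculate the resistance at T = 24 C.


NTC thermistor equation: Rt = R25 * exp(B * (1/T - 1/T25)).
T in Kelvin: 297.15 K, T25 = 298.15 K
1/T - 1/T25 = 1/297.15 - 1/298.15 = 1.129e-05
B * (1/T - 1/T25) = 3874 * 1.129e-05 = 0.0437
Rt = 5000 * exp(0.0437) = 5223.5 ohm

5223.5 ohm


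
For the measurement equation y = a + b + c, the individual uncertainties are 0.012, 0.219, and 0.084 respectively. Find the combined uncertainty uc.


For a sum of independent quantities, uc = sqrt(u1^2 + u2^2 + u3^2).
uc = sqrt(0.012^2 + 0.219^2 + 0.084^2)
uc = sqrt(0.000144 + 0.047961 + 0.007056)
uc = 0.2349

0.2349


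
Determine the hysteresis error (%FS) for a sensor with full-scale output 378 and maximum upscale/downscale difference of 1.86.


Hysteresis = (max difference / full scale) * 100%.
H = (1.86 / 378) * 100
H = 0.492 %FS

0.492 %FS


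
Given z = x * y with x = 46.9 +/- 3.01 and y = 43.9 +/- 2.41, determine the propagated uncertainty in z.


For a product z = x*y, the relative uncertainty is:
uz/z = sqrt((ux/x)^2 + (uy/y)^2)
Relative uncertainties: ux/x = 3.01/46.9 = 0.064179
uy/y = 2.41/43.9 = 0.054897
z = 46.9 * 43.9 = 2058.9
uz = 2058.9 * sqrt(0.064179^2 + 0.054897^2) = 173.886

173.886


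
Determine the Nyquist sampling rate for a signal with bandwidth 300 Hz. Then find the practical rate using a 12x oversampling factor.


By Nyquist theorem, fs_min = 2 * fmax.
fs_min = 2 * 300 = 600 Hz
Practical rate = 12 * fs_min = 12 * 600 = 7200 Hz

fs_min = 600 Hz, fs_practical = 7200 Hz


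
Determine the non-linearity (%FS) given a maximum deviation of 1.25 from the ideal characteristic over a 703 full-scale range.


Linearity error = (max deviation / full scale) * 100%.
Linearity = (1.25 / 703) * 100
Linearity = 0.178 %FS

0.178 %FS


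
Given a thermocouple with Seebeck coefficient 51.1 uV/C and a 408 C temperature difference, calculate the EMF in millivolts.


The thermocouple output V = sensitivity * dT.
V = 51.1 uV/C * 408 C
V = 20848.8 uV
V = 20.849 mV

20.849 mV


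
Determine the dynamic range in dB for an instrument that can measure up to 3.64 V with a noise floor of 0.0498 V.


Dynamic range = 20 * log10(Vmax / Vnoise).
DR = 20 * log10(3.64 / 0.0498)
DR = 20 * log10(73.09)
DR = 37.28 dB

37.28 dB


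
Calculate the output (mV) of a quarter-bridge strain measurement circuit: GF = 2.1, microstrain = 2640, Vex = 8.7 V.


Quarter bridge output: Vout = (GF * epsilon * Vex) / 4.
Vout = (2.1 * 2640e-6 * 8.7) / 4
Vout = 0.0482328 / 4 V
Vout = 0.0120582 V = 12.0582 mV

12.0582 mV


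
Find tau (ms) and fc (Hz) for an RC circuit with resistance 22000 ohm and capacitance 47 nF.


Time constant: tau = R * C.
tau = 22000 * 4.70e-08 = 0.001034 s
tau = 1.034 ms
Cutoff frequency: fc = 1 / (2*pi*R*C).
fc = 1 / (2*pi*0.001034) = 153.92 Hz

tau = 1.034 ms, fc = 153.92 Hz


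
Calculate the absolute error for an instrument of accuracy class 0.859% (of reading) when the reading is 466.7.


Absolute error = (accuracy% / 100) * reading.
Error = (0.859 / 100) * 466.7
Error = 0.00859 * 466.7
Error = 4.009

4.009


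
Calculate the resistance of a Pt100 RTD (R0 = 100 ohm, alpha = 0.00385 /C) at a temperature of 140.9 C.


The RTD equation: Rt = R0 * (1 + alpha * T).
Rt = 100 * (1 + 0.00385 * 140.9)
Rt = 100 * (1 + 0.542465)
Rt = 100 * 1.542465
Rt = 154.246 ohm

154.246 ohm


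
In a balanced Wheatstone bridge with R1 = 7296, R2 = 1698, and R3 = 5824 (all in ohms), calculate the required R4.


At balance: R1*R4 = R2*R3, so R4 = R2*R3/R1.
R4 = 1698 * 5824 / 7296
R4 = 9889152 / 7296
R4 = 1355.42 ohm

1355.42 ohm


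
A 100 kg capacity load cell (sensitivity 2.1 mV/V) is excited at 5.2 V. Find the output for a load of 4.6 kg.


Vout = rated_output * Vex * (load / capacity).
Vout = 2.1 * 5.2 * (4.6 / 100)
Vout = 2.1 * 5.2 * 0.046
Vout = 0.502 mV

0.502 mV


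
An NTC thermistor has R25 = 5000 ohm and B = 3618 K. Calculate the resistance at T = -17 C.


NTC thermistor equation: Rt = R25 * exp(B * (1/T - 1/T25)).
T in Kelvin: 256.15 K, T25 = 298.15 K
1/T - 1/T25 = 1/256.15 - 1/298.15 = 0.00054995
B * (1/T - 1/T25) = 3618 * 0.00054995 = 1.9897
Rt = 5000 * exp(1.9897) = 36566.9 ohm

36566.9 ohm


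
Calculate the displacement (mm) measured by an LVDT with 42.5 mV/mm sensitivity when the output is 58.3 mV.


Displacement = Vout / sensitivity.
d = 58.3 / 42.5
d = 1.372 mm

1.372 mm


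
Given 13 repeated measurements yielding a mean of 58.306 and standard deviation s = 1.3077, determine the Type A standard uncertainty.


The standard uncertainty for Type A evaluation is u = s / sqrt(n).
u = 1.3077 / sqrt(13)
u = 1.3077 / 3.6056
u = 0.3627

0.3627


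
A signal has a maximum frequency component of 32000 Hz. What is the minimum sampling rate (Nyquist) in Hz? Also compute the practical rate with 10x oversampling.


By Nyquist theorem, fs_min = 2 * fmax.
fs_min = 2 * 32000 = 64000 Hz
Practical rate = 10 * fs_min = 10 * 64000 = 640000 Hz

fs_min = 64000 Hz, fs_practical = 640000 Hz


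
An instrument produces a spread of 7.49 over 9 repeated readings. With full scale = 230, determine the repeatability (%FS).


Repeatability = (spread / full scale) * 100%.
R = (7.49 / 230) * 100
R = 3.257 %FS

3.257 %FS


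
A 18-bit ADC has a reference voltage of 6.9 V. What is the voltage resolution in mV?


The resolution (LSB) of an ADC is Vref / 2^n.
LSB = 6.9 / 2^18
LSB = 6.9 / 262144
LSB = 2.632e-05 V = 0.02632141 mV

0.02632141 mV


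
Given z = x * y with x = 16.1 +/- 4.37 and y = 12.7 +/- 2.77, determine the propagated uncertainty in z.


For a product z = x*y, the relative uncertainty is:
uz/z = sqrt((ux/x)^2 + (uy/y)^2)
Relative uncertainties: ux/x = 4.37/16.1 = 0.271429
uy/y = 2.77/12.7 = 0.21811
z = 16.1 * 12.7 = 204.5
uz = 204.5 * sqrt(0.271429^2 + 0.21811^2) = 71.197

71.197


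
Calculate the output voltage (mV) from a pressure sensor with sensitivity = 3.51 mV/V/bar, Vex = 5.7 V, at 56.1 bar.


Output = sensitivity * Vex * P.
Vout = 3.51 * 5.7 * 56.1
Vout = 20.007 * 56.1
Vout = 1122.39 mV

1122.39 mV


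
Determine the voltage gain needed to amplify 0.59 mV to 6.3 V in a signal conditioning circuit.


Gain = Vout / Vin (converting to same units).
G = 6.3 V / 0.59 mV
G = 6300.0 mV / 0.59 mV
G = 10677.97

10677.97


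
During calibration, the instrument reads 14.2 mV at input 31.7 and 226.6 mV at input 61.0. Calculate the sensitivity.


Sensitivity = (y2 - y1) / (x2 - x1).
S = (226.6 - 14.2) / (61.0 - 31.7)
S = 212.4 / 29.3
S = 7.2491 mV/unit

7.2491 mV/unit


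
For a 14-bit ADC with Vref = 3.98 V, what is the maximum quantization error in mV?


The maximum quantization error is +/- LSB/2.
LSB = Vref / 2^n = 3.98 / 16384 = 0.00024292 V
Max error = LSB / 2 = 0.00024292 / 2 = 0.00012146 V
Max error = 0.1215 mV

0.1215 mV


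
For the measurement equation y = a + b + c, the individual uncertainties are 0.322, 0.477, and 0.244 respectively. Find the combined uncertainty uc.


For a sum of independent quantities, uc = sqrt(u1^2 + u2^2 + u3^2).
uc = sqrt(0.322^2 + 0.477^2 + 0.244^2)
uc = sqrt(0.103684 + 0.227529 + 0.059536)
uc = 0.6251

0.6251


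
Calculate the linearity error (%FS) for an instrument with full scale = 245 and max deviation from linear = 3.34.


Linearity error = (max deviation / full scale) * 100%.
Linearity = (3.34 / 245) * 100
Linearity = 1.363 %FS

1.363 %FS


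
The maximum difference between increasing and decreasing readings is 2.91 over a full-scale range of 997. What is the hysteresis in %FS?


Hysteresis = (max difference / full scale) * 100%.
H = (2.91 / 997) * 100
H = 0.292 %FS

0.292 %FS


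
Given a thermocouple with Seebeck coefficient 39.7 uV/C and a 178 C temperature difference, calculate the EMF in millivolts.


The thermocouple output V = sensitivity * dT.
V = 39.7 uV/C * 178 C
V = 7066.6 uV
V = 7.067 mV

7.067 mV


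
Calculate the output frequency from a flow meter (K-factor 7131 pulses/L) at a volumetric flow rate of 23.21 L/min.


Frequency = K * Q / 60 (converting L/min to L/s).
f = 7131 * 23.21 / 60
f = 165510.51 / 60
f = 2758.51 Hz

2758.51 Hz


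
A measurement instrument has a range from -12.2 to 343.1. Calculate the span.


Span = upper range - lower range.
Span = 343.1 - (-12.2)
Span = 355.3

355.3


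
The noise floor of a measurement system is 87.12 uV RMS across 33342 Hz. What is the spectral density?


Noise spectral density = Vrms / sqrt(BW).
NSD = 87.12 / sqrt(33342)
NSD = 87.12 / 182.5979
NSD = 0.4771 uV/sqrt(Hz)

0.4771 uV/sqrt(Hz)


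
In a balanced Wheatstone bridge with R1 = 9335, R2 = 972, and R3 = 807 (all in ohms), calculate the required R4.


At balance: R1*R4 = R2*R3, so R4 = R2*R3/R1.
R4 = 972 * 807 / 9335
R4 = 784404 / 9335
R4 = 84.03 ohm

84.03 ohm


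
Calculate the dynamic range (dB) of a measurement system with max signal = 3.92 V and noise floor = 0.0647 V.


Dynamic range = 20 * log10(Vmax / Vnoise).
DR = 20 * log10(3.92 / 0.0647)
DR = 20 * log10(60.59)
DR = 35.65 dB

35.65 dB


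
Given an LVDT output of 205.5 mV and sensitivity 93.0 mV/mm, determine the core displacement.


Displacement = Vout / sensitivity.
d = 205.5 / 93.0
d = 2.21 mm

2.21 mm


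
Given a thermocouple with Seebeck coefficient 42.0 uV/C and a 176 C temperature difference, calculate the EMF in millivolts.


The thermocouple output V = sensitivity * dT.
V = 42.0 uV/C * 176 C
V = 7392.0 uV
V = 7.392 mV

7.392 mV


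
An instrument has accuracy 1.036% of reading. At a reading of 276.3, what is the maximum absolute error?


Absolute error = (accuracy% / 100) * reading.
Error = (1.036 / 100) * 276.3
Error = 0.01036 * 276.3
Error = 2.8625

2.8625


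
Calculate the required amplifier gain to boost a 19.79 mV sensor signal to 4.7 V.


Gain = Vout / Vin (converting to same units).
G = 4.7 V / 19.79 mV
G = 4700.0 mV / 19.79 mV
G = 237.49

237.49


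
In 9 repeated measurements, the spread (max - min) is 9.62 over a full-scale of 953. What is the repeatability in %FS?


Repeatability = (spread / full scale) * 100%.
R = (9.62 / 953) * 100
R = 1.009 %FS

1.009 %FS


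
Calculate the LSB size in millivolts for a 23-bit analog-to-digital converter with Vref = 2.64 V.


The resolution (LSB) of an ADC is Vref / 2^n.
LSB = 2.64 / 2^23
LSB = 2.64 / 8388608
LSB = 3.1e-07 V = 0.00031471 mV

0.00031471 mV


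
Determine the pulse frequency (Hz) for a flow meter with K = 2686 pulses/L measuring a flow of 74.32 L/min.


Frequency = K * Q / 60 (converting L/min to L/s).
f = 2686 * 74.32 / 60
f = 199623.52 / 60
f = 3327.06 Hz

3327.06 Hz


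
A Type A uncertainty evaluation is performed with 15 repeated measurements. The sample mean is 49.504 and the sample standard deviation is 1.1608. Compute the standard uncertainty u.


The standard uncertainty for Type A evaluation is u = s / sqrt(n).
u = 1.1608 / sqrt(15)
u = 1.1608 / 3.873
u = 0.2997

0.2997


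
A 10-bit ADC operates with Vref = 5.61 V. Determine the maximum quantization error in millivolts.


The maximum quantization error is +/- LSB/2.
LSB = Vref / 2^n = 5.61 / 1024 = 0.00547852 V
Max error = LSB / 2 = 0.00547852 / 2 = 0.00273926 V
Max error = 2.7393 mV

2.7393 mV


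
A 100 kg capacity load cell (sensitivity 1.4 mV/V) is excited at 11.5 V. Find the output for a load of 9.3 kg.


Vout = rated_output * Vex * (load / capacity).
Vout = 1.4 * 11.5 * (9.3 / 100)
Vout = 1.4 * 11.5 * 0.093
Vout = 1.497 mV

1.497 mV


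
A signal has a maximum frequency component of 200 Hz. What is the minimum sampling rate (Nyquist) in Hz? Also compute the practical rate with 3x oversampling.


By Nyquist theorem, fs_min = 2 * fmax.
fs_min = 2 * 200 = 400 Hz
Practical rate = 3 * fs_min = 3 * 400 = 1200 Hz

fs_min = 400 Hz, fs_practical = 1200 Hz


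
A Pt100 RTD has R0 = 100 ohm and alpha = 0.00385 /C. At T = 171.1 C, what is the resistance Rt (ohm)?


The RTD equation: Rt = R0 * (1 + alpha * T).
Rt = 100 * (1 + 0.00385 * 171.1)
Rt = 100 * (1 + 0.658735)
Rt = 100 * 1.658735
Rt = 165.874 ohm

165.874 ohm


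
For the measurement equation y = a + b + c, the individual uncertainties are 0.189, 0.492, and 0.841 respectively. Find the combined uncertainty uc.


For a sum of independent quantities, uc = sqrt(u1^2 + u2^2 + u3^2).
uc = sqrt(0.189^2 + 0.492^2 + 0.841^2)
uc = sqrt(0.035721 + 0.242064 + 0.707281)
uc = 0.9925

0.9925


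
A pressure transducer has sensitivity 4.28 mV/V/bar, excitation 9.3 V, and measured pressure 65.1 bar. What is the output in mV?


Output = sensitivity * Vex * P.
Vout = 4.28 * 9.3 * 65.1
Vout = 39.804 * 65.1
Vout = 2591.24 mV

2591.24 mV


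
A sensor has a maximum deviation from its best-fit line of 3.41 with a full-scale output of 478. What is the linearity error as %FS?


Linearity error = (max deviation / full scale) * 100%.
Linearity = (3.41 / 478) * 100
Linearity = 0.713 %FS

0.713 %FS


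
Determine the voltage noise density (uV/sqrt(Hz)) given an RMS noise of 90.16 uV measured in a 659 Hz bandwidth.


Noise spectral density = Vrms / sqrt(BW).
NSD = 90.16 / sqrt(659)
NSD = 90.16 / 25.671
NSD = 3.5121 uV/sqrt(Hz)

3.5121 uV/sqrt(Hz)


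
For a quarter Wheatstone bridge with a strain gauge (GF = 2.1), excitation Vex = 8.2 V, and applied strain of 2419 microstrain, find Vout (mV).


Quarter bridge output: Vout = (GF * epsilon * Vex) / 4.
Vout = (2.1 * 2419e-6 * 8.2) / 4
Vout = 0.04165518 / 4 V
Vout = 0.01041379 V = 10.4138 mV

10.4138 mV


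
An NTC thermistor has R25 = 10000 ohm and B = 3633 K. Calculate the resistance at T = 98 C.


NTC thermistor equation: Rt = R25 * exp(B * (1/T - 1/T25)).
T in Kelvin: 371.15 K, T25 = 298.15 K
1/T - 1/T25 = 1/371.15 - 1/298.15 = -0.00065969
B * (1/T - 1/T25) = 3633 * -0.00065969 = -2.3966
Rt = 10000 * exp(-2.3966) = 910.2 ohm

910.2 ohm


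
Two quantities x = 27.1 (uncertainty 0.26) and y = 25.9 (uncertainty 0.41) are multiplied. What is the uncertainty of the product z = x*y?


For a product z = x*y, the relative uncertainty is:
uz/z = sqrt((ux/x)^2 + (uy/y)^2)
Relative uncertainties: ux/x = 0.26/27.1 = 0.009594
uy/y = 0.41/25.9 = 0.01583
z = 27.1 * 25.9 = 701.9
uz = 701.9 * sqrt(0.009594^2 + 0.01583^2) = 12.992

12.992


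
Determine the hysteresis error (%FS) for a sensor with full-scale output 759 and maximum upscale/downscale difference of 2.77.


Hysteresis = (max difference / full scale) * 100%.
H = (2.77 / 759) * 100
H = 0.365 %FS

0.365 %FS


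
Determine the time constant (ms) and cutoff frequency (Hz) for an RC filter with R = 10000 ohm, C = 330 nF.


Time constant: tau = R * C.
tau = 10000 * 3.30e-07 = 0.0033 s
tau = 3.3 ms
Cutoff frequency: fc = 1 / (2*pi*R*C).
fc = 1 / (2*pi*0.0033) = 48.23 Hz

tau = 3.3 ms, fc = 48.23 Hz


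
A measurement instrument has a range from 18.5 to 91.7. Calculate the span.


Span = upper range - lower range.
Span = 91.7 - (18.5)
Span = 73.2

73.2


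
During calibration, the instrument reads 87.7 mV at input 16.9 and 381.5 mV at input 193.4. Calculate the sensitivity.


Sensitivity = (y2 - y1) / (x2 - x1).
S = (381.5 - 87.7) / (193.4 - 16.9)
S = 293.8 / 176.5
S = 1.6646 mV/unit

1.6646 mV/unit


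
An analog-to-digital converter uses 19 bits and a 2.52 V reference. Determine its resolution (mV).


The resolution (LSB) of an ADC is Vref / 2^n.
LSB = 2.52 / 2^19
LSB = 2.52 / 524288
LSB = 4.81e-06 V = 0.00480652 mV

0.00480652 mV


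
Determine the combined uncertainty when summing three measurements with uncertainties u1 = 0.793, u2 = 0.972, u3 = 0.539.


For a sum of independent quantities, uc = sqrt(u1^2 + u2^2 + u3^2).
uc = sqrt(0.793^2 + 0.972^2 + 0.539^2)
uc = sqrt(0.628849 + 0.944784 + 0.290521)
uc = 1.3653

1.3653


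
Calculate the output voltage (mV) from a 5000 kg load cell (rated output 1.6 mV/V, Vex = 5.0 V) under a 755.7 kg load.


Vout = rated_output * Vex * (load / capacity).
Vout = 1.6 * 5.0 * (755.7 / 5000)
Vout = 1.6 * 5.0 * 0.15114
Vout = 1.209 mV

1.209 mV


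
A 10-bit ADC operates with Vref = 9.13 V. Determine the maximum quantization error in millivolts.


The maximum quantization error is +/- LSB/2.
LSB = Vref / 2^n = 9.13 / 1024 = 0.00891602 V
Max error = LSB / 2 = 0.00891602 / 2 = 0.00445801 V
Max error = 4.458 mV

4.458 mV


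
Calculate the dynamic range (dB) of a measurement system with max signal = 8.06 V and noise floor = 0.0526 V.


Dynamic range = 20 * log10(Vmax / Vnoise).
DR = 20 * log10(8.06 / 0.0526)
DR = 20 * log10(153.23)
DR = 43.71 dB

43.71 dB


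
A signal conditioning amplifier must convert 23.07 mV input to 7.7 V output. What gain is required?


Gain = Vout / Vin (converting to same units).
G = 7.7 V / 23.07 mV
G = 7700.0 mV / 23.07 mV
G = 333.77

333.77


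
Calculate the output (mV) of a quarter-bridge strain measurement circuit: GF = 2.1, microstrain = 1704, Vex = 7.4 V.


Quarter bridge output: Vout = (GF * epsilon * Vex) / 4.
Vout = (2.1 * 1704e-6 * 7.4) / 4
Vout = 0.02648016 / 4 V
Vout = 0.00662004 V = 6.62 mV

6.62 mV


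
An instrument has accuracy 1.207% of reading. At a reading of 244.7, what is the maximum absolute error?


Absolute error = (accuracy% / 100) * reading.
Error = (1.207 / 100) * 244.7
Error = 0.01207 * 244.7
Error = 2.9535

2.9535


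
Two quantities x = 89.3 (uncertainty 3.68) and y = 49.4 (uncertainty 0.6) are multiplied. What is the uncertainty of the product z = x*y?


For a product z = x*y, the relative uncertainty is:
uz/z = sqrt((ux/x)^2 + (uy/y)^2)
Relative uncertainties: ux/x = 3.68/89.3 = 0.041209
uy/y = 0.6/49.4 = 0.012146
z = 89.3 * 49.4 = 4411.4
uz = 4411.4 * sqrt(0.041209^2 + 0.012146^2) = 189.523

189.523


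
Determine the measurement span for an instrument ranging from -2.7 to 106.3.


Span = upper range - lower range.
Span = 106.3 - (-2.7)
Span = 109.0

109.0


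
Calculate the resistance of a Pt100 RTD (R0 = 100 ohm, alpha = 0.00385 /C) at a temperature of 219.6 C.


The RTD equation: Rt = R0 * (1 + alpha * T).
Rt = 100 * (1 + 0.00385 * 219.6)
Rt = 100 * (1 + 0.84546)
Rt = 100 * 1.84546
Rt = 184.546 ohm

184.546 ohm


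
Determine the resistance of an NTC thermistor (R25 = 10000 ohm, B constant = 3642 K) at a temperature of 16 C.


NTC thermistor equation: Rt = R25 * exp(B * (1/T - 1/T25)).
T in Kelvin: 289.15 K, T25 = 298.15 K
1/T - 1/T25 = 1/289.15 - 1/298.15 = 0.0001044
B * (1/T - 1/T25) = 3642 * 0.0001044 = 0.3802
Rt = 10000 * exp(0.3802) = 14625.9 ohm

14625.9 ohm


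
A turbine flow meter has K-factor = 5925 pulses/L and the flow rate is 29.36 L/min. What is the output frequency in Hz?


Frequency = K * Q / 60 (converting L/min to L/s).
f = 5925 * 29.36 / 60
f = 173958.0 / 60
f = 2899.3 Hz

2899.3 Hz


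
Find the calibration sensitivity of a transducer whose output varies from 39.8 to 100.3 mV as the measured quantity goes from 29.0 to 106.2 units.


Sensitivity = (y2 - y1) / (x2 - x1).
S = (100.3 - 39.8) / (106.2 - 29.0)
S = 60.5 / 77.2
S = 0.7837 mV/unit

0.7837 mV/unit


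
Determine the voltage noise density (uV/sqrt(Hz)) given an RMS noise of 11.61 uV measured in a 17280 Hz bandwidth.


Noise spectral density = Vrms / sqrt(BW).
NSD = 11.61 / sqrt(17280)
NSD = 11.61 / 131.4534
NSD = 0.0883 uV/sqrt(Hz)

0.0883 uV/sqrt(Hz)


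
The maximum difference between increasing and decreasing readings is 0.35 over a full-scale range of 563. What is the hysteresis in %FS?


Hysteresis = (max difference / full scale) * 100%.
H = (0.35 / 563) * 100
H = 0.062 %FS

0.062 %FS


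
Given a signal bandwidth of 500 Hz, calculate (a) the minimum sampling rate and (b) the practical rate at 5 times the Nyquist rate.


By Nyquist theorem, fs_min = 2 * fmax.
fs_min = 2 * 500 = 1000 Hz
Practical rate = 5 * fs_min = 5 * 1000 = 5000 Hz

fs_min = 1000 Hz, fs_practical = 5000 Hz


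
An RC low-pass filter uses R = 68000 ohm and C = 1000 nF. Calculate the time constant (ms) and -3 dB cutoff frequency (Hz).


Time constant: tau = R * C.
tau = 68000 * 1.00e-06 = 0.068 s
tau = 68.0 ms
Cutoff frequency: fc = 1 / (2*pi*R*C).
fc = 1 / (2*pi*0.068) = 2.34 Hz

tau = 68.0 ms, fc = 2.34 Hz


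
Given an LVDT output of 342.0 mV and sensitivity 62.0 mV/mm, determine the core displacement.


Displacement = Vout / sensitivity.
d = 342.0 / 62.0
d = 5.516 mm

5.516 mm


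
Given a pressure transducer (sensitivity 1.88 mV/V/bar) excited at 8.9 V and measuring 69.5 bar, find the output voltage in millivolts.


Output = sensitivity * Vex * P.
Vout = 1.88 * 8.9 * 69.5
Vout = 16.732 * 69.5
Vout = 1162.87 mV

1162.87 mV


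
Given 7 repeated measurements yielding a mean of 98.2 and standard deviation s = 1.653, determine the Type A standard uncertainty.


The standard uncertainty for Type A evaluation is u = s / sqrt(n).
u = 1.653 / sqrt(7)
u = 1.653 / 2.6458
u = 0.6248

0.6248


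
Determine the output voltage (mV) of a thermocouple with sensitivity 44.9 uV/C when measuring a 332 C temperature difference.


The thermocouple output V = sensitivity * dT.
V = 44.9 uV/C * 332 C
V = 14906.8 uV
V = 14.907 mV

14.907 mV


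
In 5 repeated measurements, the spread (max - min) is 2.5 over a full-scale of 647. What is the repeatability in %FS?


Repeatability = (spread / full scale) * 100%.
R = (2.5 / 647) * 100
R = 0.386 %FS

0.386 %FS


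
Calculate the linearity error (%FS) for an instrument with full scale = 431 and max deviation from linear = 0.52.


Linearity error = (max deviation / full scale) * 100%.
Linearity = (0.52 / 431) * 100
Linearity = 0.121 %FS

0.121 %FS


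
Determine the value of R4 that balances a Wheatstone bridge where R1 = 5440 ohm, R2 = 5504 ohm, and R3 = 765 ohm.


At balance: R1*R4 = R2*R3, so R4 = R2*R3/R1.
R4 = 5504 * 765 / 5440
R4 = 4210560 / 5440
R4 = 774.0 ohm

774.0 ohm


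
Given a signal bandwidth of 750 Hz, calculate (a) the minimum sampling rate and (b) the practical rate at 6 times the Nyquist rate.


By Nyquist theorem, fs_min = 2 * fmax.
fs_min = 2 * 750 = 1500 Hz
Practical rate = 6 * fs_min = 6 * 1500 = 9000 Hz

fs_min = 1500 Hz, fs_practical = 9000 Hz


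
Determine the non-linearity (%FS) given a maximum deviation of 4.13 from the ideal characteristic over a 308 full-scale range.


Linearity error = (max deviation / full scale) * 100%.
Linearity = (4.13 / 308) * 100
Linearity = 1.341 %FS

1.341 %FS


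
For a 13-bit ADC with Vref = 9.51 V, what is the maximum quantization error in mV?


The maximum quantization error is +/- LSB/2.
LSB = Vref / 2^n = 9.51 / 8192 = 0.00116089 V
Max error = LSB / 2 = 0.00116089 / 2 = 0.00058044 V
Max error = 0.5804 mV

0.5804 mV


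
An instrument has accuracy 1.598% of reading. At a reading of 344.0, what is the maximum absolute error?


Absolute error = (accuracy% / 100) * reading.
Error = (1.598 / 100) * 344.0
Error = 0.01598 * 344.0
Error = 5.4971

5.4971


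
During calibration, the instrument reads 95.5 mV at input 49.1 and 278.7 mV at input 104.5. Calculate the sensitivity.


Sensitivity = (y2 - y1) / (x2 - x1).
S = (278.7 - 95.5) / (104.5 - 49.1)
S = 183.2 / 55.4
S = 3.3069 mV/unit

3.3069 mV/unit


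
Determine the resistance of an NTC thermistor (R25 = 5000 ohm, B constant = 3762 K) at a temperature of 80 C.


NTC thermistor equation: Rt = R25 * exp(B * (1/T - 1/T25)).
T in Kelvin: 353.15 K, T25 = 298.15 K
1/T - 1/T25 = 1/353.15 - 1/298.15 = -0.00052236
B * (1/T - 1/T25) = 3762 * -0.00052236 = -1.9651
Rt = 5000 * exp(-1.9651) = 700.7 ohm

700.7 ohm


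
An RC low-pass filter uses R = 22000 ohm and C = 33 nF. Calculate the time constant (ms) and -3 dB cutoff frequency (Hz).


Time constant: tau = R * C.
tau = 22000 * 3.30e-08 = 0.000726 s
tau = 0.726 ms
Cutoff frequency: fc = 1 / (2*pi*R*C).
fc = 1 / (2*pi*0.000726) = 219.22 Hz

tau = 0.726 ms, fc = 219.22 Hz


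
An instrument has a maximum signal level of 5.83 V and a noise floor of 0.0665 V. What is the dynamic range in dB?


Dynamic range = 20 * log10(Vmax / Vnoise).
DR = 20 * log10(5.83 / 0.0665)
DR = 20 * log10(87.67)
DR = 38.86 dB

38.86 dB


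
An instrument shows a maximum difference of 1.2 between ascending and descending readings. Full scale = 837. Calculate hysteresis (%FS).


Hysteresis = (max difference / full scale) * 100%.
H = (1.2 / 837) * 100
H = 0.143 %FS

0.143 %FS


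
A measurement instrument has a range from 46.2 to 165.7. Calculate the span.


Span = upper range - lower range.
Span = 165.7 - (46.2)
Span = 119.5

119.5


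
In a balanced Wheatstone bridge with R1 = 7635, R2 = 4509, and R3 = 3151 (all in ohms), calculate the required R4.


At balance: R1*R4 = R2*R3, so R4 = R2*R3/R1.
R4 = 4509 * 3151 / 7635
R4 = 14207859 / 7635
R4 = 1860.89 ohm

1860.89 ohm


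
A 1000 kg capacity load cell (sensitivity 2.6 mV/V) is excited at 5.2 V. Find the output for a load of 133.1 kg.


Vout = rated_output * Vex * (load / capacity).
Vout = 2.6 * 5.2 * (133.1 / 1000)
Vout = 2.6 * 5.2 * 0.1331
Vout = 1.8 mV

1.8 mV


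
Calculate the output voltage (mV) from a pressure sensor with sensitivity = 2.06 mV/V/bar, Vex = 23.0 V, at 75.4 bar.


Output = sensitivity * Vex * P.
Vout = 2.06 * 23.0 * 75.4
Vout = 47.38 * 75.4
Vout = 3572.45 mV

3572.45 mV


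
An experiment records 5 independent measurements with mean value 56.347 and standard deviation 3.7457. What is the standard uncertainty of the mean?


The standard uncertainty for Type A evaluation is u = s / sqrt(n).
u = 3.7457 / sqrt(5)
u = 3.7457 / 2.2361
u = 1.6751

1.6751


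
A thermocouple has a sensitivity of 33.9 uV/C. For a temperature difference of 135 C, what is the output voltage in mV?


The thermocouple output V = sensitivity * dT.
V = 33.9 uV/C * 135 C
V = 4576.5 uV
V = 4.577 mV

4.577 mV


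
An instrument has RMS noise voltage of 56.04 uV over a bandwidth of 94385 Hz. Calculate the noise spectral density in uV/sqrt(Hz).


Noise spectral density = Vrms / sqrt(BW).
NSD = 56.04 / sqrt(94385)
NSD = 56.04 / 307.2214
NSD = 0.1824 uV/sqrt(Hz)

0.1824 uV/sqrt(Hz)


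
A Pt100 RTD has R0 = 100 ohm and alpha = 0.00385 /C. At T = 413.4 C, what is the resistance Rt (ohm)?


The RTD equation: Rt = R0 * (1 + alpha * T).
Rt = 100 * (1 + 0.00385 * 413.4)
Rt = 100 * (1 + 1.59159)
Rt = 100 * 2.59159
Rt = 259.159 ohm

259.159 ohm


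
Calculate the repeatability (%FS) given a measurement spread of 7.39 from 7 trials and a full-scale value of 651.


Repeatability = (spread / full scale) * 100%.
R = (7.39 / 651) * 100
R = 1.135 %FS

1.135 %FS


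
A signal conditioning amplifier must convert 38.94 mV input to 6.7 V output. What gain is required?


Gain = Vout / Vin (converting to same units).
G = 6.7 V / 38.94 mV
G = 6700.0 mV / 38.94 mV
G = 172.06

172.06


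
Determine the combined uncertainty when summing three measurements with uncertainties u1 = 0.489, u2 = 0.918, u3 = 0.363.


For a sum of independent quantities, uc = sqrt(u1^2 + u2^2 + u3^2).
uc = sqrt(0.489^2 + 0.918^2 + 0.363^2)
uc = sqrt(0.239121 + 0.842724 + 0.131769)
uc = 1.1016

1.1016


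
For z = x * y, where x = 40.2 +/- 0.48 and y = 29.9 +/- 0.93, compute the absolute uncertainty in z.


For a product z = x*y, the relative uncertainty is:
uz/z = sqrt((ux/x)^2 + (uy/y)^2)
Relative uncertainties: ux/x = 0.48/40.2 = 0.01194
uy/y = 0.93/29.9 = 0.031104
z = 40.2 * 29.9 = 1202.0
uz = 1202.0 * sqrt(0.01194^2 + 0.031104^2) = 40.046

40.046


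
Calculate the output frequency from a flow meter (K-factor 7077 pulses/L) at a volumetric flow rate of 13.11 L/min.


Frequency = K * Q / 60 (converting L/min to L/s).
f = 7077 * 13.11 / 60
f = 92779.47 / 60
f = 1546.32 Hz

1546.32 Hz


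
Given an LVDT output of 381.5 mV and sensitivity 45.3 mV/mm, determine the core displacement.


Displacement = Vout / sensitivity.
d = 381.5 / 45.3
d = 8.422 mm

8.422 mm


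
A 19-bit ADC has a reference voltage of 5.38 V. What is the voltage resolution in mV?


The resolution (LSB) of an ADC is Vref / 2^n.
LSB = 5.38 / 2^19
LSB = 5.38 / 524288
LSB = 1.026e-05 V = 0.01026154 mV

0.01026154 mV


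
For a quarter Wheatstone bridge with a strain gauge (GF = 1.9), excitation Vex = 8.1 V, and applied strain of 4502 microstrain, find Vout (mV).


Quarter bridge output: Vout = (GF * epsilon * Vex) / 4.
Vout = (1.9 * 4502e-6 * 8.1) / 4
Vout = 0.06928578 / 4 V
Vout = 0.01732144 V = 17.3214 mV

17.3214 mV


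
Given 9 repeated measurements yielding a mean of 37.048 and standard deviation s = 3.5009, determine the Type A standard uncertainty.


The standard uncertainty for Type A evaluation is u = s / sqrt(n).
u = 3.5009 / sqrt(9)
u = 3.5009 / 3.0
u = 1.167

1.167


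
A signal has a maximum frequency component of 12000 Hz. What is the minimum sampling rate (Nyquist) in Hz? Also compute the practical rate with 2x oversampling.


By Nyquist theorem, fs_min = 2 * fmax.
fs_min = 2 * 12000 = 24000 Hz
Practical rate = 2 * fs_min = 2 * 24000 = 48000 Hz

fs_min = 24000 Hz, fs_practical = 48000 Hz


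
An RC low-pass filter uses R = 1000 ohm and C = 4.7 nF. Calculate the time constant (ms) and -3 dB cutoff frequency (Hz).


Time constant: tau = R * C.
tau = 1000 * 4.70e-09 = 4.7e-06 s
tau = 0.0047 ms
Cutoff frequency: fc = 1 / (2*pi*R*C).
fc = 1 / (2*pi*4.7e-06) = 33862.75 Hz

tau = 0.0047 ms, fc = 33862.75 Hz


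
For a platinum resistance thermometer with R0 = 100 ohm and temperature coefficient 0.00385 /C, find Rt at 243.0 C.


The RTD equation: Rt = R0 * (1 + alpha * T).
Rt = 100 * (1 + 0.00385 * 243.0)
Rt = 100 * (1 + 0.93555)
Rt = 100 * 1.93555
Rt = 193.555 ohm

193.555 ohm


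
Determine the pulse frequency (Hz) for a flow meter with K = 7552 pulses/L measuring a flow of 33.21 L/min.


Frequency = K * Q / 60 (converting L/min to L/s).
f = 7552 * 33.21 / 60
f = 250801.92 / 60
f = 4180.03 Hz

4180.03 Hz


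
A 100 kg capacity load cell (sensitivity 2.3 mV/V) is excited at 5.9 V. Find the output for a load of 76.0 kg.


Vout = rated_output * Vex * (load / capacity).
Vout = 2.3 * 5.9 * (76.0 / 100)
Vout = 2.3 * 5.9 * 0.76
Vout = 10.313 mV

10.313 mV


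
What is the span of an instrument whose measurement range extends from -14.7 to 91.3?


Span = upper range - lower range.
Span = 91.3 - (-14.7)
Span = 106.0

106.0


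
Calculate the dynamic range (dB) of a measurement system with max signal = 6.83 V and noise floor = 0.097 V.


Dynamic range = 20 * log10(Vmax / Vnoise).
DR = 20 * log10(6.83 / 0.097)
DR = 20 * log10(70.41)
DR = 36.95 dB

36.95 dB


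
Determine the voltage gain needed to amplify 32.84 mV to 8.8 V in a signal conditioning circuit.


Gain = Vout / Vin (converting to same units).
G = 8.8 V / 32.84 mV
G = 8800.0 mV / 32.84 mV
G = 267.97

267.97


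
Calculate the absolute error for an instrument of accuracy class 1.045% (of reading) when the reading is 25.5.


Absolute error = (accuracy% / 100) * reading.
Error = (1.045 / 100) * 25.5
Error = 0.01045 * 25.5
Error = 0.2665

0.2665


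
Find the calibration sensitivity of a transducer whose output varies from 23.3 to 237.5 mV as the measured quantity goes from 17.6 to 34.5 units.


Sensitivity = (y2 - y1) / (x2 - x1).
S = (237.5 - 23.3) / (34.5 - 17.6)
S = 214.2 / 16.9
S = 12.6746 mV/unit

12.6746 mV/unit


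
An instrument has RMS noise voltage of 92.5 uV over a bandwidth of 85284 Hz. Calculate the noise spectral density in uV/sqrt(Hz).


Noise spectral density = Vrms / sqrt(BW).
NSD = 92.5 / sqrt(85284)
NSD = 92.5 / 292.0342
NSD = 0.3167 uV/sqrt(Hz)

0.3167 uV/sqrt(Hz)


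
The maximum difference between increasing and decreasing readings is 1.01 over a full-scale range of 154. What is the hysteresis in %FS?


Hysteresis = (max difference / full scale) * 100%.
H = (1.01 / 154) * 100
H = 0.656 %FS

0.656 %FS


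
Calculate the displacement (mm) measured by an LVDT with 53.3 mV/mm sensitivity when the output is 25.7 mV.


Displacement = Vout / sensitivity.
d = 25.7 / 53.3
d = 0.482 mm

0.482 mm


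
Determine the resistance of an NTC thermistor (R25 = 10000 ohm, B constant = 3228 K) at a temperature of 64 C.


NTC thermistor equation: Rt = R25 * exp(B * (1/T - 1/T25)).
T in Kelvin: 337.15 K, T25 = 298.15 K
1/T - 1/T25 = 1/337.15 - 1/298.15 = -0.00038798
B * (1/T - 1/T25) = 3228 * -0.00038798 = -1.2524
Rt = 10000 * exp(-1.2524) = 2858.2 ohm

2858.2 ohm


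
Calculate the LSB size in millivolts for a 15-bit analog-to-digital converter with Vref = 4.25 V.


The resolution (LSB) of an ADC is Vref / 2^n.
LSB = 4.25 / 2^15
LSB = 4.25 / 32768
LSB = 0.0001297 V = 0.12969971 mV

0.12969971 mV


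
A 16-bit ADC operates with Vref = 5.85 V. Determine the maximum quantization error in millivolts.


The maximum quantization error is +/- LSB/2.
LSB = Vref / 2^n = 5.85 / 65536 = 8.926e-05 V
Max error = LSB / 2 = 8.926e-05 / 2 = 4.463e-05 V
Max error = 0.0446 mV

0.0446 mV


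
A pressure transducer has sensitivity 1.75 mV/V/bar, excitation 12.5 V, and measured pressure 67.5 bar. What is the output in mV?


Output = sensitivity * Vex * P.
Vout = 1.75 * 12.5 * 67.5
Vout = 21.875 * 67.5
Vout = 1476.56 mV

1476.56 mV


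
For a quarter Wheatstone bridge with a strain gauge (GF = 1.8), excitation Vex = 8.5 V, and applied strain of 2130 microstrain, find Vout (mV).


Quarter bridge output: Vout = (GF * epsilon * Vex) / 4.
Vout = (1.8 * 2130e-6 * 8.5) / 4
Vout = 0.032589 / 4 V
Vout = 0.00814725 V = 8.1472 mV

8.1472 mV


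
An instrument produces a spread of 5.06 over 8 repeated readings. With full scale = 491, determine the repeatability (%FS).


Repeatability = (spread / full scale) * 100%.
R = (5.06 / 491) * 100
R = 1.031 %FS

1.031 %FS


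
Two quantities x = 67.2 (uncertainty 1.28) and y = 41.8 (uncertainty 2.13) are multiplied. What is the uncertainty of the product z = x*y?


For a product z = x*y, the relative uncertainty is:
uz/z = sqrt((ux/x)^2 + (uy/y)^2)
Relative uncertainties: ux/x = 1.28/67.2 = 0.019048
uy/y = 2.13/41.8 = 0.050957
z = 67.2 * 41.8 = 2809.0
uz = 2809.0 * sqrt(0.019048^2 + 0.050957^2) = 152.809

152.809


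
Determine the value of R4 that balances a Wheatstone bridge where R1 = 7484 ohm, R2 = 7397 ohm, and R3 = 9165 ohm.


At balance: R1*R4 = R2*R3, so R4 = R2*R3/R1.
R4 = 7397 * 9165 / 7484
R4 = 67793505 / 7484
R4 = 9058.46 ohm

9058.46 ohm


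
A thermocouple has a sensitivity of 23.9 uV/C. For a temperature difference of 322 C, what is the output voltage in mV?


The thermocouple output V = sensitivity * dT.
V = 23.9 uV/C * 322 C
V = 7695.8 uV
V = 7.696 mV

7.696 mV


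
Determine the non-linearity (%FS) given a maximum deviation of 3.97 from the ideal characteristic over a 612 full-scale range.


Linearity error = (max deviation / full scale) * 100%.
Linearity = (3.97 / 612) * 100
Linearity = 0.649 %FS

0.649 %FS


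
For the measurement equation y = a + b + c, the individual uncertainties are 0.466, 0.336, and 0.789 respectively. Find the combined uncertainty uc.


For a sum of independent quantities, uc = sqrt(u1^2 + u2^2 + u3^2).
uc = sqrt(0.466^2 + 0.336^2 + 0.789^2)
uc = sqrt(0.217156 + 0.112896 + 0.622521)
uc = 0.976

0.976


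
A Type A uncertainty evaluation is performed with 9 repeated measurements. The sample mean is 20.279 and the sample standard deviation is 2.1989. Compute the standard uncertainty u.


The standard uncertainty for Type A evaluation is u = s / sqrt(n).
u = 2.1989 / sqrt(9)
u = 2.1989 / 3.0
u = 0.733

0.733


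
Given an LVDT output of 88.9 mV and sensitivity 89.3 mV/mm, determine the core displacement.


Displacement = Vout / sensitivity.
d = 88.9 / 89.3
d = 0.996 mm

0.996 mm
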